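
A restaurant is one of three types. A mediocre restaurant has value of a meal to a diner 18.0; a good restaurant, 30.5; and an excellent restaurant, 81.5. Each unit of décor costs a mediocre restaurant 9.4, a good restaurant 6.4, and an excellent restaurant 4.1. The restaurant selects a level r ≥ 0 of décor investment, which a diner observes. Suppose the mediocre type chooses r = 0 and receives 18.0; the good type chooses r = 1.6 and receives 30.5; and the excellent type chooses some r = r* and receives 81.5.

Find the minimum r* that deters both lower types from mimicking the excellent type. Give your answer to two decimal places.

9.57

Mediocre type (on-path payoff 18.0) won't mimic when 18.0 ≥ 81.5 − 9.4·r*, i.e. r* ≥ 6.76.
Good type (on-path payoff 30.5 − 6.4×1.6 = 20.26) won't mimic when 20.26 ≥ 81.5 − 6.4·r*, i.e. r* ≥ 9.57.
Both must hold, so r* = max(6.76, 9.57) = 9.57. The good type's constraint binds.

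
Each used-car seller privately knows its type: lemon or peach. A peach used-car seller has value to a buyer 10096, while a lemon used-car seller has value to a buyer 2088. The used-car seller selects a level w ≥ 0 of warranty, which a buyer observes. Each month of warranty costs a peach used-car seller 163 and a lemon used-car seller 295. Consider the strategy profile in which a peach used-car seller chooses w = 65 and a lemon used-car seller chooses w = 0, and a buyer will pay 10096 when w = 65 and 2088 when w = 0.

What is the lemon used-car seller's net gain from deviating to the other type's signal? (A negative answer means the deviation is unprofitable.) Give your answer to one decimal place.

Playing w = 0 the lemon used-car seller receives 2088.
Deviating to w = 65 brings payment 10096 at cost 295 × 65 = 19175, netting -9079.
Gain from deviating: -9079 − 2088 = -11167.0.
The gain is negative, so the lemon type's incentive-compatibility constraint is satisfied.

-11167.0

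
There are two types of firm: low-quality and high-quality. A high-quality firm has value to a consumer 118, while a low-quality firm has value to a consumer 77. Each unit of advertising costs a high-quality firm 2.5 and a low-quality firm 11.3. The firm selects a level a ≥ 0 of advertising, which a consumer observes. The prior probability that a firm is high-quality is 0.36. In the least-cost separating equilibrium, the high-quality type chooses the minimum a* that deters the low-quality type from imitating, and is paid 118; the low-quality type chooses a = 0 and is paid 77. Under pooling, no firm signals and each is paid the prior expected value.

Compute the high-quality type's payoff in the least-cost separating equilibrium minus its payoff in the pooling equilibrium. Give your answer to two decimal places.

Least-cost separating signal: a* solves 77 = 118 − 11.3·a*, so a* = (118 − 77)/11.3 ≈ 3.6283.
High-quality type's separating payoff: 118 − 2.5 × a* = 118 − 2.5 × (118 − 77)/11.3 = 118 − 102.5/11.3 ≈ 108.9292.
Pooling payoff: 0.36 × 118 + 0.64 × 77 = 91.76.
Difference: 108.9292 − 91.76 = 17.1692, i.e. 17.17 to two decimal places.
The high-quality type prefers to separate.

17.17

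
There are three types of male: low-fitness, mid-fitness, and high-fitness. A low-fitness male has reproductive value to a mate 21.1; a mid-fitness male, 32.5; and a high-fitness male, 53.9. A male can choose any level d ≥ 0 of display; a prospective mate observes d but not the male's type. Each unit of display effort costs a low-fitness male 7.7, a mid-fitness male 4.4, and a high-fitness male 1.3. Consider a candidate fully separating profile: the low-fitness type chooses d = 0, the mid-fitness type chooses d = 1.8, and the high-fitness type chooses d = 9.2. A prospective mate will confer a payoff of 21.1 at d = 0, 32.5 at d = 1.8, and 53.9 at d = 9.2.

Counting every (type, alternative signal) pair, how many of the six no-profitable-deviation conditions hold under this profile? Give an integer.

6

Low-fitness (own payoff 21.1): to d=1.8 gives 32.5 − 7.7×1.8 = 18.64 → no gain ✓; to d=9.2 gives 53.9 − 7.7×9.2 = -16.94 → no gain ✓.
High-fitness (own payoff 53.9 − 1.3×9.2 = 41.94): to d=0 gives 21.1 → no gain ✓; to d=1.8 gives 32.5 − 1.3×1.8 = 30.16 → no gain ✓.
Mid-fitness (own payoff 32.5 − 4.4×1.8 = 24.58): to d=0 gives 21.1 → no gain ✓; to d=9.2 gives 53.9 − 4.4×9.2 = 13.42 → no gain ✓.
6 of the 6 constraints hold; this profile is a separating equilibrium.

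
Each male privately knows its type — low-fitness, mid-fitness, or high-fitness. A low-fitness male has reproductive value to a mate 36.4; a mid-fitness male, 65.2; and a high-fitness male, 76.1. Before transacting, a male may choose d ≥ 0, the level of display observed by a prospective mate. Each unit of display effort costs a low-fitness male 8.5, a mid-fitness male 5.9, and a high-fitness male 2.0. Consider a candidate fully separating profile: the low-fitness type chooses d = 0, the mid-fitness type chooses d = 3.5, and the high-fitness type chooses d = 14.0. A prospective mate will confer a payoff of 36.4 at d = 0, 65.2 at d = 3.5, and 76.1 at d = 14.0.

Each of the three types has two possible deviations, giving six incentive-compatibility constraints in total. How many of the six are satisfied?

5

High-fitness (own payoff 76.1 − 2.0×14.0 = 48.1): to d=0 gives 36.4 → no gain ✓; to d=3.5 gives 65.2 − 2.0×3.5 = 58.2 → profitable ✗.
Low-fitness (own payoff 36.4): to d=3.5 gives 65.2 − 8.5×3.5 = 35.45 → no gain ✓; to d=14.0 gives 76.1 − 8.5×14.0 = -42.9 → no gain ✓.
Mid-fitness (own payoff 65.2 − 5.9×3.5 = 44.55): to d=0 gives 36.4 → no gain ✓; to d=14.0 gives 76.1 − 5.9×14.0 = -6.5 → no gain ✓.
5 of the 6 constraints hold; not an equilibrium.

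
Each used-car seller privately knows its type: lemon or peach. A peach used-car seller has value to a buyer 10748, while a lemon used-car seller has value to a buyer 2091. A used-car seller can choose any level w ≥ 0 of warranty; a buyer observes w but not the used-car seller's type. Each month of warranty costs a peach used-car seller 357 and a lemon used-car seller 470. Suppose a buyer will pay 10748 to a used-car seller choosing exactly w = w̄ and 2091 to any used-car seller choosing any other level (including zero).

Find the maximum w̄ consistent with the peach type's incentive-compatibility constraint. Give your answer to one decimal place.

24.2

Choosing w̄ yields the peach type 10748 − 357·w̄; choosing zero yields 2091.
The peach type is indifferent at 10748 − 357·w̄ = 2091, i.e. w̄ = (10748 − 2091) / 357 ≈ 24.2.
For any w̄ above 24.2 the peach type would rather pool at zero, so separation collapses.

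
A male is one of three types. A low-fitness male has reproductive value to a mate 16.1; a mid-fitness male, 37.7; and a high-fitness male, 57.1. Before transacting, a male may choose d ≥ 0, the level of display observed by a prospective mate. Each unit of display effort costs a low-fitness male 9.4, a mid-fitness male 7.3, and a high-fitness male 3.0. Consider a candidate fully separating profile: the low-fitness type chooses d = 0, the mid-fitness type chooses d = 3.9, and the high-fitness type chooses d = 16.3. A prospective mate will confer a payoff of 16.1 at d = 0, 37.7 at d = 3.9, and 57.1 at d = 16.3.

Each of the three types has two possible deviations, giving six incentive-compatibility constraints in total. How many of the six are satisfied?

3

Low-fitness (own payoff 16.1): to d=3.9 gives 37.7 − 9.4×3.9 = 1.04 → no gain ✓; to d=16.3 gives 57.1 − 9.4×16.3 = -96.12 → no gain ✓.
High-fitness (own payoff 57.1 − 3.0×16.3 = 8.2): to d=0 gives 16.1 → profitable ✗; to d=3.9 gives 37.7 − 3.0×3.9 = 26 → profitable ✗.
Mid-fitness (own payoff 37.7 − 7.3×3.9 = 9.23): to d=0 gives 16.1 → profitable ✗; to d=16.3 gives 57.1 − 7.3×16.3 = -61.89 → no gain ✓.
3 of the 6 constraints hold; not an equilibrium.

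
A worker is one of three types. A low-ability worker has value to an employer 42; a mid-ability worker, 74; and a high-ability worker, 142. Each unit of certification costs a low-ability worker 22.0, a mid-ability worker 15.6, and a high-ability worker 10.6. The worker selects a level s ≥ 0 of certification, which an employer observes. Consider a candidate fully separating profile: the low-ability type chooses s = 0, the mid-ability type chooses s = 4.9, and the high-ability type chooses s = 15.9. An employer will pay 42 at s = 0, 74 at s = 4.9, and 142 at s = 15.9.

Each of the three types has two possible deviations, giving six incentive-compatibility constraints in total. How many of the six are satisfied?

High-ability (own payoff 142 − 10.6×15.9 = -26.54): to s=0 gives 42 → profitable ✗; to s=4.9 gives 74 − 10.6×4.9 = 22.06 → profitable ✗.
Low-ability (own payoff 42): to s=4.9 gives 74 − 22.0×4.9 = -33.8 → no gain ✓; to s=15.9 gives 142 − 22.0×15.9 = -207.8 → no gain ✓.
Mid-ability (own payoff 74 − 15.6×4.9 = -2.44): to s=0 gives 42 → profitable ✗; to s=15.9 gives 142 − 15.6×15.9 = -106.04 → no gain ✓.
3 of the 6 constraints hold; not an equilibrium.

3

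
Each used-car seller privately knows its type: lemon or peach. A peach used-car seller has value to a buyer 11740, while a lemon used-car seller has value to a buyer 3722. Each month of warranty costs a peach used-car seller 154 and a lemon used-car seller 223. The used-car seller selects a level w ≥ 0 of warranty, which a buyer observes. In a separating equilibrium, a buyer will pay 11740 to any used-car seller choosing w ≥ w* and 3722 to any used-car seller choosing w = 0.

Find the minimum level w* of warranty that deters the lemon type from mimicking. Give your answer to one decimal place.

36.0

A lemon used-car seller choosing w = 0 receives 3722.
Imitating at w* instead would pay 11740 at cost 223·w*, netting 11740 − 223·w*.
Indifference: 3722 = 11740 − 223·w*, so w* = (11740 − 3722) / 223 ≈ 36.0.
At w* the lemon type's incentive constraint just binds; the peach type strictly prefers w* since its per-unit cost is lower.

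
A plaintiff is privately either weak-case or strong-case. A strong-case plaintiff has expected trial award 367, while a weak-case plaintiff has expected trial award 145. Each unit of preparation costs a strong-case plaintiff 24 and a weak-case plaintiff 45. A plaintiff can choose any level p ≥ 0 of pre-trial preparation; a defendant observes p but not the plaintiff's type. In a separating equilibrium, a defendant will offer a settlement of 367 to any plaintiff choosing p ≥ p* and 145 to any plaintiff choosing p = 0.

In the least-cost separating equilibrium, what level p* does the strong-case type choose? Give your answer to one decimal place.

4.9

A weak-case plaintiff choosing p = 0 receives 145.
Imitating at p* instead would pay 367 at cost 45·p*, netting 367 − 45·p*.
Indifference: 145 = 367 − 45·p*, so p* = (367 − 145) / 45 ≈ 4.9.
This is the weak-case type's binding incentive-compatibility constraint; any p ≥ 4.9 sustains separation on that side.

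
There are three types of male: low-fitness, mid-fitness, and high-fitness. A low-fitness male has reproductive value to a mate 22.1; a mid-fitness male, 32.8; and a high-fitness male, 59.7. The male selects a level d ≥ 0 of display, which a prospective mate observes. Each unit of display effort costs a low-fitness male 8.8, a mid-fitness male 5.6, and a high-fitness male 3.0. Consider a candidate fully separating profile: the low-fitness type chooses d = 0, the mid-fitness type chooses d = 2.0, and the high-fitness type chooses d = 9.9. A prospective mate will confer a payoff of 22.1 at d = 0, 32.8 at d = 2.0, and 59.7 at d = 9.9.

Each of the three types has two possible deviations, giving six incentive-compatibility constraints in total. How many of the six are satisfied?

Mid-fitness (own payoff 32.8 − 5.6×2.0 = 21.6): to d=0 gives 22.1 → profitable ✗; to d=9.9 gives 59.7 − 5.6×9.9 = 4.26 → no gain ✓.
Low-fitness (own payoff 22.1): to d=2.0 gives 32.8 − 8.8×2.0 = 15.2 → no gain ✓; to d=9.9 gives 59.7 − 8.8×9.9 = -27.42 → no gain ✓.
High-fitness (own payoff 59.7 − 3.0×9.9 = 30): to d=0 gives 22.1 → no gain ✓; to d=2.0 gives 32.8 − 3.0×2.0 = 26.8 → no gain ✓.
5 of the 6 constraints hold; not an equilibrium.

5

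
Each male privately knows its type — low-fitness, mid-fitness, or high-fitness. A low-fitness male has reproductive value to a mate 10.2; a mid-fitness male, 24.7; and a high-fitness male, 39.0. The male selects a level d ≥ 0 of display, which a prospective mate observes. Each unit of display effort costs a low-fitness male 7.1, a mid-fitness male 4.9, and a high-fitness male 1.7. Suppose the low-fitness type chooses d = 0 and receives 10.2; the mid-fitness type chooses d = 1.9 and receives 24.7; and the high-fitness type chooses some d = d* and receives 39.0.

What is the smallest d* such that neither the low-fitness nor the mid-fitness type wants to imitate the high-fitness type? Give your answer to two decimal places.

4.82

Mid-fitness type (on-path payoff 24.7 − 4.9×1.9 = 15.39) won't mimic when 15.39 ≥ 39.0 − 4.9·d*, i.e. d* ≥ 4.82.
Low-fitness type (on-path payoff 10.2) won't mimic when 10.2 ≥ 39.0 − 7.1·d*, i.e. d* ≥ 4.06.
Both must hold, so d* = max(4.06, 4.82) = 4.82. The mid-fitness type's constraint binds.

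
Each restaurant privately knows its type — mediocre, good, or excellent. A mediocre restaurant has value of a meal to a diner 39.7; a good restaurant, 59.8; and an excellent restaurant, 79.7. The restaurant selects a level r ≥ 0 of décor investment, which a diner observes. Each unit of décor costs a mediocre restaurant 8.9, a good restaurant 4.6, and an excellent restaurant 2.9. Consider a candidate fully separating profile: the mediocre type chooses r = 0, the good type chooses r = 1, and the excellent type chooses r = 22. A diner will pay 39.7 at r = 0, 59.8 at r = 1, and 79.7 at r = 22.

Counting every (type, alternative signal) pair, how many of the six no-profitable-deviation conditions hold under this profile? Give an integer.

Good (own payoff 59.8 − 4.6×1 = 55.2): to r=0 gives 39.7 → no gain ✓; to r=22 gives 79.7 − 4.6×22 = -21.5 → no gain ✓.
Excellent (own payoff 79.7 − 2.9×22 = 15.9): to r=0 gives 39.7 → profitable ✗; to r=1 gives 59.8 − 2.9×1 = 56.9 → profitable ✗.
Mediocre (own payoff 39.7): to r=1 gives 59.8 − 8.9×1 = 50.9 → profitable ✗; to r=22 gives 79.7 − 8.9×22 = -116.1 → no gain ✓.
3 of the 6 constraints hold; not an equilibrium.

3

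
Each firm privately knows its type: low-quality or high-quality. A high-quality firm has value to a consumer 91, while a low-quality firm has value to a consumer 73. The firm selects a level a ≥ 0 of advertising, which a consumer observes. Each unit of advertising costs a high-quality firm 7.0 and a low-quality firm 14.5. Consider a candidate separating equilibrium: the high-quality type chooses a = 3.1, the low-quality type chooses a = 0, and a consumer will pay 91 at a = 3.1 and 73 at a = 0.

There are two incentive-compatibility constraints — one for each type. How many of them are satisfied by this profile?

High-quality type: signal → 91 − 7.0 × 3.1 = 69.3; deviate to 0 → 73. IC fails (69.3 < 73).
Low-quality type: stay at 0 → 73; mimic → 91 − 14.5 × 3.1 = 46.05. IC holds (73 ≥ 46.05).
1 of 2 constraints hold, so this profile is not an equilibrium.

1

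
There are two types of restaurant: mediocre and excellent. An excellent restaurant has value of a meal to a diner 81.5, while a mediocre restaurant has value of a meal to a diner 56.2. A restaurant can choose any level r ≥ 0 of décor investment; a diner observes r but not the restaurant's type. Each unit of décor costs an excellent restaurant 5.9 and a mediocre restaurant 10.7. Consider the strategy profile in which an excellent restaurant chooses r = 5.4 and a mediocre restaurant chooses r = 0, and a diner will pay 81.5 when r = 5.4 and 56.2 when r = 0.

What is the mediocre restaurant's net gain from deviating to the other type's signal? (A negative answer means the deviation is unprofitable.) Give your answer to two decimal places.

-32.48

Playing r = 0 the mediocre restaurant receives 56.2.
Deviating to r = 5.4 brings payment 81.5 at cost 10.7 × 5.4 = 57.78, netting 23.72.
Gain from deviating: 23.72 − 56.2 = -32.48.
The gain is negative, so the mediocre type's incentive-compatibility constraint is satisfied.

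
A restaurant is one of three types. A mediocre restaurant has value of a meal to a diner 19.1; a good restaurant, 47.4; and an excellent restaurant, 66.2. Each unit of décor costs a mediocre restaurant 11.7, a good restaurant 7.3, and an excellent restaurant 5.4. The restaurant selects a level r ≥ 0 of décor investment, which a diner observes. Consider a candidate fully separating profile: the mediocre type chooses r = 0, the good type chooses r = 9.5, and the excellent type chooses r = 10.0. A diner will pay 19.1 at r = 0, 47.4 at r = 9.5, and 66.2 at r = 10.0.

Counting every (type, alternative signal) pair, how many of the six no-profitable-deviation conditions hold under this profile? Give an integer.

3

Mediocre (own payoff 19.1): to r=9.5 gives 47.4 − 11.7×9.5 = -63.75 → no gain ✓; to r=10.0 gives 66.2 − 11.7×10.0 = -50.8 → no gain ✓.
Excellent (own payoff 66.2 − 5.4×10.0 = 12.2): to r=0 gives 19.1 → profitable ✗; to r=9.5 gives 47.4 − 5.4×9.5 = -3.9 → no gain ✓.
Good (own payoff 47.4 − 7.3×9.5 = -21.95): to r=0 gives 19.1 → profitable ✗; to r=10.0 gives 66.2 − 7.3×10.0 = -6.8 → profitable ✗.
3 of the 6 constraints hold; not an equilibrium.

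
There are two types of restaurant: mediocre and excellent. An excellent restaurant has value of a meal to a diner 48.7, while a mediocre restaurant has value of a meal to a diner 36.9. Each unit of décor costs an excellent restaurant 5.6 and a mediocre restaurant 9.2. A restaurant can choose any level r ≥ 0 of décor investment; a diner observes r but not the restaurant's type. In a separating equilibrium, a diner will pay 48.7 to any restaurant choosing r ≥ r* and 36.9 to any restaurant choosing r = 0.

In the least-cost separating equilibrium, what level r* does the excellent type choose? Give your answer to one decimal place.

1.3

A mediocre restaurant choosing r = 0 receives 36.9.
Imitating at r* instead would pay 48.7 at cost 9.2·r*, netting 48.7 − 9.2·r*.
Indifference: 36.9 = 48.7 − 9.2·r*, so r* = (48.7 − 36.9) / 9.2 ≈ 1.3.
At r* the mediocre type's incentive constraint just binds; the excellent type strictly prefers r* since its per-unit cost is lower.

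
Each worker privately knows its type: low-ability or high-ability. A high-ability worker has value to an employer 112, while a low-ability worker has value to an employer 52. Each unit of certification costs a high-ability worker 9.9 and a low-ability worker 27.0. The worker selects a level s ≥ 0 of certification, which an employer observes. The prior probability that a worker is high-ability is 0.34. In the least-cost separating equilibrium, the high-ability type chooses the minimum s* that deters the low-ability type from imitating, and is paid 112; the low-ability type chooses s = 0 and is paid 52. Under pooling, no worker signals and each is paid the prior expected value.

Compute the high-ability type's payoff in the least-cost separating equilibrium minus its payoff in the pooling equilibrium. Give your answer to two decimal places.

Least-cost separating signal: s* solves 52 = 112 − 27.0·s*, so s* = (112 − 52)/27.0 ≈ 2.2222.
High-ability type's separating payoff: 112 − 9.9 × s* = 112 − 9.9 × (112 − 52)/27.0 = 112 − 594/27.0 = 90.
Pooling payoff: 0.34 × 112 + 0.66 × 52 = 72.4.
Difference: 90 − 72.4 = 17.60.
The high-ability type prefers to separate.

17.60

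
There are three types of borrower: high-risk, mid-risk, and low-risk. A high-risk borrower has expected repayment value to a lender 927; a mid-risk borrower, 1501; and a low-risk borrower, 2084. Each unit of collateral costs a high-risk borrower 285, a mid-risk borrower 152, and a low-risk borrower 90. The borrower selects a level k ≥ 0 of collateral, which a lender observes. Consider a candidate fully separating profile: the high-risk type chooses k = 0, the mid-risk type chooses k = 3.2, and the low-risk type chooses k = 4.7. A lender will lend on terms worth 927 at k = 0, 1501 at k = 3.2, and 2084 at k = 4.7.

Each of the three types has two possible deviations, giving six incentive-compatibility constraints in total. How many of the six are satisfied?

5

High-risk (own payoff 927): to k=3.2 gives 1501 − 285×3.2 = 589 → no gain ✓; to k=4.7 gives 2084 − 285×4.7 = 744.5 → no gain ✓.
Mid-risk (own payoff 1501 − 152×3.2 = 1014.6): to k=0 gives 927 → no gain ✓; to k=4.7 gives 2084 − 152×4.7 = 1369.6 → profitable ✗.
Low-risk (own payoff 2084 − 90×4.7 = 1661): to k=0 gives 927 → no gain ✓; to k=3.2 gives 1501 − 90×3.2 = 1213 → no gain ✓.
5 of the 6 constraints hold; not an equilibrium.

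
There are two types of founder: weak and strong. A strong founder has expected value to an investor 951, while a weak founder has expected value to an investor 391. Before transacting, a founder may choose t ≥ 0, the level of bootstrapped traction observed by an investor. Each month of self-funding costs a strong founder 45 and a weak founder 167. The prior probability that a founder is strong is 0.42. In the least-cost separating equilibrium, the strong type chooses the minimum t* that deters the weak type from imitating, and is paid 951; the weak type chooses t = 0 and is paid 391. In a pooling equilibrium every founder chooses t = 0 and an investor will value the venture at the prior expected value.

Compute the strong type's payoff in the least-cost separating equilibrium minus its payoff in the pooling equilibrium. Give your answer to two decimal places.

Least-cost separating signal: t* solves 391 = 951 − 167·t*, so t* = (951 − 391)/167 ≈ 3.3533.
Strong type's separating payoff: 951 − 45 × t* = 951 − 45 × (951 − 391)/167 = 951 − 25200/167 ≈ 800.1018.
Pooling payoff: 0.42 × 951 + 0.58 × 391 = 626.2.
Difference: 800.1018 − 626.2 = 173.9018, i.e. 173.90 to two decimal places.
The strong type prefers to separate.

173.90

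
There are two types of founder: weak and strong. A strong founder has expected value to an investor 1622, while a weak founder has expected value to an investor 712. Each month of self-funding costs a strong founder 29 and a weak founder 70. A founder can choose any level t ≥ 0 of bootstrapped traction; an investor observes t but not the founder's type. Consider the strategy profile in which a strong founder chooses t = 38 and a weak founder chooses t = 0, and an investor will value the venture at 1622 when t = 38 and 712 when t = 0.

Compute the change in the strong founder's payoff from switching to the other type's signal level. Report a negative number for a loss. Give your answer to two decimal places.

Playing t = 38 the strong founder receives 1622 − 29 × 38 = 520.
Deviating to t = 0 yields 712 instead.
Gain from deviating: 712 − 520 = 192.00.
The gain is positive, so the strong type's incentive-compatibility constraint is violated — this profile is not a separating equilibrium.

192.00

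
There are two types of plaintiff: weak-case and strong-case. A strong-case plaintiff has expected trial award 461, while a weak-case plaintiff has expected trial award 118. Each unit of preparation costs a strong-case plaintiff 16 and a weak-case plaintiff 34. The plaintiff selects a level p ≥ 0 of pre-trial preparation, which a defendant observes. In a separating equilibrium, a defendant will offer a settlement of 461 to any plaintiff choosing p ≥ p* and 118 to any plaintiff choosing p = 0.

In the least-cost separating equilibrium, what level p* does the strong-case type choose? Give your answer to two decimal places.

A weak-case plaintiff choosing p = 0 receives 118.
Imitating at p* instead would pay 461 at cost 34·p*, netting 461 − 34·p*.
Indifference: 118 = 461 − 34·p*, so p* = (461 − 118) / 34 ≈ 10.09.
This is the weak-case type's binding incentive-compatibility constraint; any p ≥ 10.09 sustains separation on that side.

10.09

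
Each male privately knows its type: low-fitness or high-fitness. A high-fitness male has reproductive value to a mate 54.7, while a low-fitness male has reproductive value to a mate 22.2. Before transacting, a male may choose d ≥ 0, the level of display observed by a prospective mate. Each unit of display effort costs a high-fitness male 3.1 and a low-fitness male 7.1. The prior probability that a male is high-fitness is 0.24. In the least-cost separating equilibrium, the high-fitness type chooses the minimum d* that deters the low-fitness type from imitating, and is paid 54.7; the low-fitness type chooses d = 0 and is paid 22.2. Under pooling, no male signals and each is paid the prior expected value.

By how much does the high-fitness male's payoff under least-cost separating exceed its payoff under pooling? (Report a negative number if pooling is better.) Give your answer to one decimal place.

Least-cost separating signal: d* solves 22.2 = 54.7 − 7.1·d*, so d* = (54.7 − 22.2)/7.1 ≈ 4.5775.
High-fitness type's separating payoff: 54.7 − 3.1 × d* = 54.7 − 3.1 × (54.7 − 22.2)/7.1 = 54.7 − 100.75/7.1 ≈ 40.510.
Pooling payoff: 0.24 × 54.7 + 0.76 × 22.2 = 30.
Difference: 40.510 − 30 = 10.51, i.e. 10.5 to one decimal place.
The high-fitness type prefers to separate.

10.5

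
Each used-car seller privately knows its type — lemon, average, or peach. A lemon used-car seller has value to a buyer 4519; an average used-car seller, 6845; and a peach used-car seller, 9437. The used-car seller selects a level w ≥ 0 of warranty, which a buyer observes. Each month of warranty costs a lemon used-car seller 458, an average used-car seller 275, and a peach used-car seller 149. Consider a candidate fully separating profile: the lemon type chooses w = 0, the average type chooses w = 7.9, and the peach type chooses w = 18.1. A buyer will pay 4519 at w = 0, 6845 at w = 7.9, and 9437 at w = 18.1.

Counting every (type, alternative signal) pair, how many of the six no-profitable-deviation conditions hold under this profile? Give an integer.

6

Peach (own payoff 9437 − 149×18.1 = 6740.1): to w=0 gives 4519 → no gain ✓; to w=7.9 gives 6845 − 149×7.9 = 5667.9 → no gain ✓.
Lemon (own payoff 4519): to w=7.9 gives 6845 − 458×7.9 = 3226.8 → no gain ✓; to w=18.1 gives 9437 − 458×18.1 = 1147.2 → no gain ✓.
Average (own payoff 6845 − 275×7.9 = 4672.5): to w=0 gives 4519 → no gain ✓; to w=18.1 gives 9437 − 275×18.1 = 4459.5 → no gain ✓.
6 of the 6 constraints hold; this profile is a separating equilibrium.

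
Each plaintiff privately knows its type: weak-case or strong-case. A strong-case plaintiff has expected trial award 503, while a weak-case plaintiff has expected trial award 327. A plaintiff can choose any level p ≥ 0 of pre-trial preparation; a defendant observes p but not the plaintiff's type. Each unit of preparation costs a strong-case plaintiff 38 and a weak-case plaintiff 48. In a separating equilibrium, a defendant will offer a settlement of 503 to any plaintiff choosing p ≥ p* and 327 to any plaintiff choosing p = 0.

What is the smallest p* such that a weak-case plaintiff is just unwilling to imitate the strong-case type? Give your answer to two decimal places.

A weak-case plaintiff choosing p = 0 receives 327.
Imitating at p* instead would pay 503 at cost 48·p*, netting 503 − 48·p*.
Indifference: 327 = 503 − 48·p*, so p* = (503 − 327) / 48 ≈ 3.67.
At p* the weak-case type's incentive constraint just binds; the strong-case type strictly prefers p* since its per-unit cost is lower.

3.67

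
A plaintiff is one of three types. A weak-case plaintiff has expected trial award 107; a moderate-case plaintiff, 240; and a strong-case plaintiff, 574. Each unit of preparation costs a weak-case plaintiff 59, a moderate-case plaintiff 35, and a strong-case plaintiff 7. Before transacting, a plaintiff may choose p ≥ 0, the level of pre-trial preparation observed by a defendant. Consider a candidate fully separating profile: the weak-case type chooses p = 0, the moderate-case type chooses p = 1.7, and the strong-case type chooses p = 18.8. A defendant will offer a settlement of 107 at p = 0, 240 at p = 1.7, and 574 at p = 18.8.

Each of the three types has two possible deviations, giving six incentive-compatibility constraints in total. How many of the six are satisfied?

Strong-case (own payoff 574 − 7×18.8 = 442.4): to p=0 gives 107 → no gain ✓; to p=1.7 gives 240 − 7×1.7 = 228.1 → no gain ✓.
Weak-case (own payoff 107): to p=1.7 gives 240 − 59×1.7 = 139.7 → profitable ✗; to p=18.8 gives 574 − 59×18.8 = -535.2 → no gain ✓.
Moderate-case (own payoff 240 − 35×1.7 = 180.5): to p=0 gives 107 → no gain ✓; to p=18.8 gives 574 − 35×18.8 = -84 → no gain ✓.
5 of the 6 constraints hold; not an equilibrium.

5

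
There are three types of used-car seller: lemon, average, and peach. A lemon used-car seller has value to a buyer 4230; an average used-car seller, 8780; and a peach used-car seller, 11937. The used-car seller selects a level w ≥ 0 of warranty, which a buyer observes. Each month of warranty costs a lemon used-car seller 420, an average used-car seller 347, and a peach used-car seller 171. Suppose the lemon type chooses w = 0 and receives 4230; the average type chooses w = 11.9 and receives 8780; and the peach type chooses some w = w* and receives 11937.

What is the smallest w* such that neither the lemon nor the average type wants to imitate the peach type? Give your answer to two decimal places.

21.00

Lemon type (on-path payoff 4230) won't mimic when 4230 ≥ 11937 − 420·w*, i.e. w* ≥ 18.35.
Average type (on-path payoff 8780 − 347×11.9 = 4650.7) won't mimic when 4650.7 ≥ 11937 − 347·w*, i.e. w* ≥ 21.00.
Both must hold, so w* = max(18.35, 21.00) = 21.00. The average type's constraint binds.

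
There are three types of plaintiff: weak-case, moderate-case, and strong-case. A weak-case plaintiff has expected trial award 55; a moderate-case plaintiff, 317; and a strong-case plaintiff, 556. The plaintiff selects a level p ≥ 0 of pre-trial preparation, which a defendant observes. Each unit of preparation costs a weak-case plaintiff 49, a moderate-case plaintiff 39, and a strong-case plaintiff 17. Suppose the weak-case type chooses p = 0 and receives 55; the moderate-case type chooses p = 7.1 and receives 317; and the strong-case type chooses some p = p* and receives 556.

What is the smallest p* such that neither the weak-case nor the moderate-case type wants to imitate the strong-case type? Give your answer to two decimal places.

13.23

Weak-case type (on-path payoff 55) won't mimic when 55 ≥ 556 − 49·p*, i.e. p* ≥ 10.22.
Moderate-case type (on-path payoff 317 − 39×7.1 = 40.1) won't mimic when 40.1 ≥ 556 − 39·p*, i.e. p* ≥ 13.23.
Both must hold, so p* = max(10.22, 13.23) = 13.23. The moderate-case type's constraint binds.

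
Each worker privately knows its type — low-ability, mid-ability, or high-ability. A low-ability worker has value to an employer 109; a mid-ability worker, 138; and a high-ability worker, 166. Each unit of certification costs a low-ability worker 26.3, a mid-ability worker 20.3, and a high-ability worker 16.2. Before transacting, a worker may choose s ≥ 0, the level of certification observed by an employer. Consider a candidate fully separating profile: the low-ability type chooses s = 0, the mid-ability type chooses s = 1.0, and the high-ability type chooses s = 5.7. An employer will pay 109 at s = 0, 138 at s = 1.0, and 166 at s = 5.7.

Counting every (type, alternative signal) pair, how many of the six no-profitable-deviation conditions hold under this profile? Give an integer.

3

Mid-ability (own payoff 138 − 20.3×1.0 = 117.7): to s=0 gives 109 → no gain ✓; to s=5.7 gives 166 − 20.3×5.7 = 50.29 → no gain ✓.
High-ability (own payoff 166 − 16.2×5.7 = 73.66): to s=0 gives 109 → profitable ✗; to s=1.0 gives 138 − 16.2×1.0 = 121.8 → profitable ✗.
Low-ability (own payoff 109): to s=1.0 gives 138 − 26.3×1.0 = 111.7 → profitable ✗; to s=5.7 gives 166 − 26.3×5.7 = 16.09 → no gain ✓.
3 of the 6 constraints hold; not an equilibrium.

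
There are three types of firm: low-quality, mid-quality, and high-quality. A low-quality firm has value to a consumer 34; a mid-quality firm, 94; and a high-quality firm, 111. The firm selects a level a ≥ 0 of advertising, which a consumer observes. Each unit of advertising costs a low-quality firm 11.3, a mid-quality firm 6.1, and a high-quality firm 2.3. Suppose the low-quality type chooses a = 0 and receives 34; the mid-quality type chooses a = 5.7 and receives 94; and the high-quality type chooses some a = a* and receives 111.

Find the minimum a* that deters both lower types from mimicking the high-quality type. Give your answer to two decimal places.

Mid-quality type (on-path payoff 94 − 6.1×5.7 = 59.23) won't mimic when 59.23 ≥ 111 − 6.1·a*, i.e. a* ≥ 8.49.
Low-quality type (on-path payoff 34) won't mimic when 34 ≥ 111 − 11.3·a*, i.e. a* ≥ 6.81.
Both must hold, so a* = max(6.81, 8.49) = 8.49. The mid-quality type's constraint binds.

8.49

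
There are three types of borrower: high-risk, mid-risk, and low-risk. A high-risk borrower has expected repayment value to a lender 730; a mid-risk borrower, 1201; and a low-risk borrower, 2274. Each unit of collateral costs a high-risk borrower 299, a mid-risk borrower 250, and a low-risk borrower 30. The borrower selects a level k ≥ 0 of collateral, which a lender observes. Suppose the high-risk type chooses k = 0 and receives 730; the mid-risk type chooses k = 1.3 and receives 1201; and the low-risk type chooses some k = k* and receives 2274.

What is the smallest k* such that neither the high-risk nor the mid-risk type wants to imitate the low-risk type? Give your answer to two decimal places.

Mid-risk type (on-path payoff 1201 − 250×1.3 = 876) won't mimic when 876 ≥ 2274 − 250·k*, i.e. k* ≥ 5.59.
High-risk type (on-path payoff 730) won't mimic when 730 ≥ 2274 − 299·k*, i.e. k* ≥ 5.16.
Both must hold, so k* = max(5.16, 5.59) = 5.59. The mid-risk type's constraint binds.

5.59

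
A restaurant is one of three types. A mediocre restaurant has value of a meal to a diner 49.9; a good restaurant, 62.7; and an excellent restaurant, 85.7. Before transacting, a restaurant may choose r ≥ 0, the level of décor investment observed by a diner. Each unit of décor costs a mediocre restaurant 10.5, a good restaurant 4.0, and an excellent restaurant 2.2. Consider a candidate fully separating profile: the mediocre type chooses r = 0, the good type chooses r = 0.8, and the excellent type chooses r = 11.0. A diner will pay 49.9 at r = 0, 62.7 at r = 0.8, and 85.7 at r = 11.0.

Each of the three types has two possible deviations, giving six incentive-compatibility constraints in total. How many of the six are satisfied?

Good (own payoff 62.7 − 4.0×0.8 = 59.5): to r=0 gives 49.9 → no gain ✓; to r=11.0 gives 85.7 − 4.0×11.0 = 41.7 → no gain ✓.
Mediocre (own payoff 49.9): to r=0.8 gives 62.7 − 10.5×0.8 = 54.3 → profitable ✗; to r=11.0 gives 85.7 − 10.5×11.0 = -29.8 → no gain ✓.
Excellent (own payoff 85.7 − 2.2×11.0 = 61.5): to r=0 gives 49.9 → no gain ✓; to r=0.8 gives 62.7 − 2.2×0.8 = 60.94 → no gain ✓.
5 of the 6 constraints hold; not an equilibrium.

5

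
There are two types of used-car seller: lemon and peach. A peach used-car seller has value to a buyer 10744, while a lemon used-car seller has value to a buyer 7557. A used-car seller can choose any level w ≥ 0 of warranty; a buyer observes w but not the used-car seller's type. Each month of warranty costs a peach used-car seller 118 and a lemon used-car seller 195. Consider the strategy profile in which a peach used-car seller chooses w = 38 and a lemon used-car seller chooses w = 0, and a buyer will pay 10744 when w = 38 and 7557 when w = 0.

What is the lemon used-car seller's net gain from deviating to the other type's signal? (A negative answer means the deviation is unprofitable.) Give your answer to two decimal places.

Playing w = 0 the lemon used-car seller receives 7557.
Deviating to w = 38 brings payment 10744 at cost 195 × 38 = 7410, netting 3334.
Gain from deviating: 3334 − 7557 = -4223.00.
The gain is negative, so the lemon type's incentive-compatibility constraint is satisfied.

-4223.00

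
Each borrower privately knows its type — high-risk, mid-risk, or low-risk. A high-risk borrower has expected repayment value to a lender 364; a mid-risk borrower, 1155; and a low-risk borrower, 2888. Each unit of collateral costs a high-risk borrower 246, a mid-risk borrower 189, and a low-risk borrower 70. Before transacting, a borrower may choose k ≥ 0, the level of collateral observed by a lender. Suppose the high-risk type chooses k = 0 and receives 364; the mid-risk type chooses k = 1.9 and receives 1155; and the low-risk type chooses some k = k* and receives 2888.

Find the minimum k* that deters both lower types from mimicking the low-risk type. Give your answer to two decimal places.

High-risk type (on-path payoff 364) won't mimic when 364 ≥ 2888 − 246·k*, i.e. k* ≥ 10.26.
Mid-risk type (on-path payoff 1155 − 189×1.9 = 795.9) won't mimic when 795.9 ≥ 2888 − 189·k*, i.e. k* ≥ 11.07.
Both must hold, so k* = max(10.26, 11.07) = 11.07. The mid-risk type's constraint binds.

11.07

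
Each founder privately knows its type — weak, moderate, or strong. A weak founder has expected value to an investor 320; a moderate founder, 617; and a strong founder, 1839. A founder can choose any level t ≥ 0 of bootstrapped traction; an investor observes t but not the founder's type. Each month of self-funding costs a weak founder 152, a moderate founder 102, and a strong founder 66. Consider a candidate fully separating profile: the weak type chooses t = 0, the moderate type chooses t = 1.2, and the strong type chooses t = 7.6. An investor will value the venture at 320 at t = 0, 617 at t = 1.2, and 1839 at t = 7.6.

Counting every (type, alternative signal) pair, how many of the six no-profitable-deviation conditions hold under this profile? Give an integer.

Strong (own payoff 1839 − 66×7.6 = 1337.4): to t=0 gives 320 → no gain ✓; to t=1.2 gives 617 − 66×1.2 = 537.8 → no gain ✓.
Moderate (own payoff 617 − 102×1.2 = 494.6): to t=0 gives 320 → no gain ✓; to t=7.6 gives 1839 − 102×7.6 = 1063.8 → profitable ✗.
Weak (own payoff 320): to t=1.2 gives 617 − 152×1.2 = 434.6 → profitable ✗; to t=7.6 gives 1839 − 152×7.6 = 683.8 → profitable ✗.
3 of the 6 constraints hold; not an equilibrium.

3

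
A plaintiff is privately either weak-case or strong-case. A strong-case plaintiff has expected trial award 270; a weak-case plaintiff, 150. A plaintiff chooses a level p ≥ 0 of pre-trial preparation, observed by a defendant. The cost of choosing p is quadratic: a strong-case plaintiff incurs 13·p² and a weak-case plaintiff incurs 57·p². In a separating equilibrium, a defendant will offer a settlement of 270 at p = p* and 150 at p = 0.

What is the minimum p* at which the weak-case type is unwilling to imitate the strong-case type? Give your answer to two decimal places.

1.45

The weak-case type at p = 0 receives 150; imitating at p* yields 270 − 57·p*².
Indifference: 150 = 270 − 57·p*², so p*² = (270 − 150) / 57 ≈ 2.1053.
p* = √2.1053 ≈ 1.45.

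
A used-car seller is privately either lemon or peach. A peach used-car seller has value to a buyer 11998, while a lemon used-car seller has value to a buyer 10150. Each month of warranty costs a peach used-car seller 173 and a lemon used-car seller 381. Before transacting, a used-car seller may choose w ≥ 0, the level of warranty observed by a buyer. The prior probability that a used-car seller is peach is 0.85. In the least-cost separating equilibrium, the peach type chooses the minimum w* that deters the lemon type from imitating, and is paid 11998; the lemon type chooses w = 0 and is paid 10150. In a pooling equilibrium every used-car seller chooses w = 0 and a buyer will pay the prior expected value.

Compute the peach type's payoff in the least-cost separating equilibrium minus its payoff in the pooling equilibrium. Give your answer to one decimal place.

Least-cost separating signal: w* solves 10150 = 11998 − 381·w*, so w* = (11998 − 10150)/381 ≈ 4.8504.
Peach type's separating payoff: 11998 − 173 × w* = 11998 − 173 × (11998 − 10150)/381 = 11998 − 319704/381 ≈ 11158.882.
Pooling payoff: 0.85 × 11998 + 0.15 × 10150 = 11720.8.
Difference: 11158.882 − 11720.8 = -561.918, i.e. -561.9 to one decimal place.
The peach type would prefer the pooling outcome.

-561.9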